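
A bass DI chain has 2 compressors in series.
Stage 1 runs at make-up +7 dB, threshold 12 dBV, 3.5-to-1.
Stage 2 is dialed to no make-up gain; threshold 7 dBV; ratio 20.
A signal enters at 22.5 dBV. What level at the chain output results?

7.75 dBV

Stage 1: 10.5 dB above 12 dBV, reduced 3.5:1 to 3 dB above → 15 dBV; +7 dB make-up → 22 dBV.
Stage 2: 22 dBV is 15 dB over 7 dBV; at 20:1 that becomes 0.75 dB over, giving 7.75 dBV.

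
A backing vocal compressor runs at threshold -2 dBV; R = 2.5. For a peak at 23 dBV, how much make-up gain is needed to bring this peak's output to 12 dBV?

The peak compresses to -2 + 25/2.5 = 8 dBV.
To reach 12 dBV requires 12 − 8 = 4 dB of make-up.

4 dB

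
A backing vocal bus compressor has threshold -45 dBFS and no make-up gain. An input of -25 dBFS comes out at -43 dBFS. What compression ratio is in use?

10:1

Input overshoot = -25 − (-45) = 20 dB; output overshoot = -43 − (-45) = 2 dB.
Ratio = 20 / 2 = 10.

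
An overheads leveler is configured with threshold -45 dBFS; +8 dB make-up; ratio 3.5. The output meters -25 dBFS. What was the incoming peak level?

-3 dBFS

Stripping the +8 dB make-up gives -33 dBFS at the gain stage.
Post-compression overshoot = -33 − (-45) = 12 dB.
Undo the ratio: input overshoot = 12 × 3.5 = 42 dB, giving input = -3 dBFS.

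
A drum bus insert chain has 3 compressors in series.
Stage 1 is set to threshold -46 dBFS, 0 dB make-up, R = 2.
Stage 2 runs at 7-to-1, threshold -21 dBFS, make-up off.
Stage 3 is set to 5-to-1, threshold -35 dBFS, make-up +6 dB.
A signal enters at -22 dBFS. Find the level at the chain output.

Stage 1: overshoot 24 dB → 24/2 = 12 dB → -34 dBFS.
Stage 2: below threshold (-34 ≤ -21); passes unchanged; output -34 dBFS.
Stage 3: 1 dB above -35 dBFS, reduced 5:1 to 0.2 dB above → -34.8 dBFS; +6 dB make-up → -28.8 dBFS.

-28.8 dBFS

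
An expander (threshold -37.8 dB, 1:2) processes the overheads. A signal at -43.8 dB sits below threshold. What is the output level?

Below threshold, a 1:2 expander applies gain = (2−1)×(T − x) of attenuation.
(2−1) × 6 = 6 dB, so output = -43.8 − 6 = -49.8 dB.

-49.8 dB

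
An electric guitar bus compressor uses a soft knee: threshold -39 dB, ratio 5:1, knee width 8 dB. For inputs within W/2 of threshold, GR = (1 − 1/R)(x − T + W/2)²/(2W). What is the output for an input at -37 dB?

x − T + W/2 = -37 − (-39) + 4 = 6.
GR = (1 − 1/5) × 6² / 16 = 0.8 × 36 / 16 = 1.8 dB.
Output = -37 − 1.8 = -38.8 dB.

-38.8 dB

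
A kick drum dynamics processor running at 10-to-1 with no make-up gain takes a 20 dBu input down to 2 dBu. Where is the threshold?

0 dBu

Let T be the threshold. Output overshoot = (input overshoot)/R, so 2 − T = (20 − T)/10.
10·(2 − T) = 20 − T → 9·T = 20 − 20 = 0.
T = 0/9 = 0 dBu.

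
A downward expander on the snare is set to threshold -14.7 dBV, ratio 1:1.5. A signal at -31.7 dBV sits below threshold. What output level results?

-40.2 dBV

Below threshold, a 1:1.5 expander applies gain = (1.5−1)×(T − x) of attenuation.
(1.5−1) × 17 = 8.5 dB, so output = -31.7 − 8.5 = -40.2 dBV.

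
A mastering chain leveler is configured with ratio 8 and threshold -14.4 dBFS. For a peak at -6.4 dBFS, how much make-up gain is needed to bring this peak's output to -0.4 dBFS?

13 dB

The peak compresses to -14.4 + 8/8 = -13.4 dBFS.
To reach -0.4 dBFS requires -0.4 − (-13.4) = 13 dB of make-up.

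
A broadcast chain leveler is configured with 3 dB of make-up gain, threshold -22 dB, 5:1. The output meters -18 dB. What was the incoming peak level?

-17 dB

Stripping the +3 dB make-up gives -21 dB at the gain stage.
Post-compression overshoot = -21 − (-22) = 1 dB.
Before 5:1 compression the overshoot was 1 × 5 = 5 dB, so input = -22 + 5 = -17 dB.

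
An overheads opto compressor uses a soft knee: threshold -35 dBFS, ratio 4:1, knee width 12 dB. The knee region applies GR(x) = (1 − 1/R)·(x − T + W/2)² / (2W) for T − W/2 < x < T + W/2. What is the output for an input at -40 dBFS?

x − T + W/2 = -40 − (-35) + 6 = 1.
GR = (1 − 1/4) × 1² / 24 = 0.75 × 1 / 24 = 0.03125 dB.
Output = -40 − 0.03125 = -40.03125 dBFS.

-40.03125 dBFS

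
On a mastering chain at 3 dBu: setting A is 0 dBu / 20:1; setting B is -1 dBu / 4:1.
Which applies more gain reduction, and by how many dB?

A: overshoot 3 dB → output overshoot 0.15 dB → GR 2.85 dB.
B: overshoot 4 dB → output overshoot 1 dB → GR 3 dB.
B reduces 0.15 dB more.

B, by 0.15 dB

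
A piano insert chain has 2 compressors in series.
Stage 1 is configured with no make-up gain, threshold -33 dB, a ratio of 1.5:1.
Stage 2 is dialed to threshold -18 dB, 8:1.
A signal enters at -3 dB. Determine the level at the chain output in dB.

Stage 1: overshoot 30 dB → 30/1.5 = 20 dB → -13 dB.
Stage 2: 5 dB above -18 dB, reduced 8:1 to 0.625 dB above → -17.375 dB.

-17.375 dB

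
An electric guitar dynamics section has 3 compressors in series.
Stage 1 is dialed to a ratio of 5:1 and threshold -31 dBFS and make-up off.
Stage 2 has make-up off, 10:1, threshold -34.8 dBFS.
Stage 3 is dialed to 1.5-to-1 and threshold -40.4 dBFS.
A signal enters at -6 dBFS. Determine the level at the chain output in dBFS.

-36.08 dBFS

Stage 1: overshoot 25 dB → 25/5 = 5 dB → -26 dBFS.
Stage 2: overshoot 8.8 dB → 8.8/10 = 0.88 dB → -33.92 dBFS.
Stage 3: overshoot 6.48 dB → 6.48/1.5 = 4.32 dB → -36.08 dBFS.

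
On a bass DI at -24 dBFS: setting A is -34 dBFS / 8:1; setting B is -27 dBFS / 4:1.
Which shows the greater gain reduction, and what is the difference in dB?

A: 10 dB over, compressed to 1.25 dB over, so 8.75 dB of GR.
B: 3 dB over, compressed to 0.75 dB over, so 2.25 dB of GR.
A applies 6.5 dB more gain reduction.

A, by 6.5 dB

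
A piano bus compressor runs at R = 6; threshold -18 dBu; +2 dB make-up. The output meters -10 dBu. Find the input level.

Before make-up, the level was -10 − 2 = -12 dBu.
The compressed level sits -12 − (-18) = 6 dB over threshold.
Input overshoot = R × output overshoot = 36 dB → input = -18 + 36 = 18 dBu.

18 dBu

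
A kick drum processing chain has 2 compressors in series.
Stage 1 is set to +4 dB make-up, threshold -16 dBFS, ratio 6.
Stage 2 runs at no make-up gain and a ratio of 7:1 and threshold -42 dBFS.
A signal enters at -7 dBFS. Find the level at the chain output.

Stage 1: overshoot 9 dB → 9/6 = 1.5 dB → -14.5 dBFS; +4 dB make-up → -10.5 dBFS.
Stage 2: 31.5 dB above -42 dBFS, reduced 7:1 to 4.5 dB above → -37.5 dBFS.

-37.5 dBFS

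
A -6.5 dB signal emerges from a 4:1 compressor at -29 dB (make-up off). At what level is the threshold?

-36.5 dB

Input is 30 dB above T (since output overshoot × R = input overshoot: (-29 − T)·4 = -6.5 − T gives T = -36.5 dB).
Check: -36.5 + (-6.5 − (-36.5))/4 = -36.5 + 7.5 = -29 dB. ✓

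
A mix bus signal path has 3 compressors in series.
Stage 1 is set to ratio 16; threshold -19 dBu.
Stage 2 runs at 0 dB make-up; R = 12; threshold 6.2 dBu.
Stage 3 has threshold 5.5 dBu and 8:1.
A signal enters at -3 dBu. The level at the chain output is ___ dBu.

Stage 1: -3 dBu is 16 dB over -19 dBu; at 16:1 that becomes 1 dB over, giving -18 dBu.
Stage 2: -18 dBu ≤ 6.2 dBu, so stage 2 doesn't engage; output -18 dBu.
Stage 3: below threshold (-18 ≤ 5.5); passes unchanged; output -18 dBu.

-18 dBu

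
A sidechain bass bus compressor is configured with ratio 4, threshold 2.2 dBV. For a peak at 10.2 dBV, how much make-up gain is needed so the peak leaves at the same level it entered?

Without make-up, output = threshold + overshoot/4 = 2.2 + 2 = 4.2 dBV.
Gap to target: 6 dB.

6 dB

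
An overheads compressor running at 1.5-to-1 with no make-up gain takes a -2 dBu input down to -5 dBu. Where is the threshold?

-11 dBu

Gain reduction = -2 − (-5) = 3 dB; output overshoot = GR / (R − 1) = 3 / 0.5 = 6 dB.
Threshold = output − output overshoot = -5 − 6 = -11 dBu.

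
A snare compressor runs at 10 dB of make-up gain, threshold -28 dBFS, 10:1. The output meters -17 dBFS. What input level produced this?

-18 dBFS

Before make-up, the level was -17 − 10 = -27 dBFS.
Post-compression overshoot = -27 − (-28) = 1 dB.
Undo the ratio: input overshoot = 1 × 10 = 10 dB, giving input = -18 dBFS.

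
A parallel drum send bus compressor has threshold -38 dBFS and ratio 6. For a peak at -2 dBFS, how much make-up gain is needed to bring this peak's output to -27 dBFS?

Without make-up, output = threshold + overshoot/6 = -38 + 6 = -32 dBFS.
Gap to target: 5 dB.

5 dB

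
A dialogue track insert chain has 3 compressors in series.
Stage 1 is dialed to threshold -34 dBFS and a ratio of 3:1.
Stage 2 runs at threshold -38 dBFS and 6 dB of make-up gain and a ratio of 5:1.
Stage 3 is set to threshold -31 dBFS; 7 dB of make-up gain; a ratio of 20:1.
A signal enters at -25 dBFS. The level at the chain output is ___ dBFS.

-23.98 dBFS

Stage 1: 9 dB above -34 dBFS, reduced 3:1 to 3 dB above → -31 dBFS.
Stage 2: 7 dB above -38 dBFS, reduced 5:1 to 1.4 dB above → -36.6 dBFS; +6 dB make-up → -30.6 dBFS.
Stage 3: -30.6 dBFS is 0.4 dB over -31 dBFS; at 20:1 that becomes 0.02 dB over, giving -30.98 dBFS; +7 dB make-up → -23.98 dBFS.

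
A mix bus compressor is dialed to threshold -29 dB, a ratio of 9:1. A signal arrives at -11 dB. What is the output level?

Overshoot: -11 − (-29) = 18 dB.
The 18 dB excess becomes 2 dB after 9:1 reduction.
Output = -29 + 2 = -27 dB.

-27 dB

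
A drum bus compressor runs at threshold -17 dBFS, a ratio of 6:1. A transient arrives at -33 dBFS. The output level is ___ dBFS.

-33 dBFS is 16 dB below the -17 dBFS threshold, so no gain reduction is applied.
Output = input = -33 dBFS.

-33 dBFS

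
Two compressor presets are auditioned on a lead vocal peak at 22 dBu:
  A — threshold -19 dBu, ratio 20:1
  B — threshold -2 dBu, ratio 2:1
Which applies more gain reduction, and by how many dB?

A, by 26.95 dB

A: overshoot 41 dB → output overshoot 2.05 dB → GR 38.95 dB.
B: overshoot 24 dB → output overshoot 12 dB → GR 12 dB.
A reduces 26.95 dB more.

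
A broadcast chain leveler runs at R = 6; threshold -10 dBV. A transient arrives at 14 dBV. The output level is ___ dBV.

-6 dBV

14 dBV sits 24 dB over threshold.
At 6:1 the overshoot is divided by 6, leaving 4 dB above threshold.
Output = -10 + 4 = -6 dBV.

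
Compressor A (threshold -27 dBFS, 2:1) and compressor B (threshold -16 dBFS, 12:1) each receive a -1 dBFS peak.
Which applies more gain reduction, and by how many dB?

B, by 0.75 dB

A: overshoot 26 dB → output overshoot 13 dB → GR 13 dB.
B: overshoot 15 dB → output overshoot 1.25 dB → GR 13.75 dB.
Difference: 0.75 dB in favour of B.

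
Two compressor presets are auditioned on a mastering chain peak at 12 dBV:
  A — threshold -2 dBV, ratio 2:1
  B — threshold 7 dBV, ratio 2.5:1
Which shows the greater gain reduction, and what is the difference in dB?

A, by 4 dB

A: overshoot 14 dB → output overshoot 7 dB → GR 7 dB.
B: overshoot 5 dB → output overshoot 2 dB → GR 3 dB.
A reduces 4 dB more.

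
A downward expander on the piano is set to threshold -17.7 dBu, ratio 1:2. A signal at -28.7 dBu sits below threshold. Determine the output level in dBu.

Undershoot = (-17.7) − (-28.7) = 11 dB.
At 1:2, that expands to 22 dB under threshold.
Output = -17.7 − 22 = -39.7 dBu.

-39.7 dBu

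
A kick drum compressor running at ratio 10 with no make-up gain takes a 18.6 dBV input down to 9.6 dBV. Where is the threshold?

8.6 dBV

Gain reduction = 18.6 − 9.6 = 9 dB; output overshoot = GR / (R − 1) = 9 / 9 = 1 dB.
Threshold = output − output overshoot = 9.6 − 1 = 8.6 dBV.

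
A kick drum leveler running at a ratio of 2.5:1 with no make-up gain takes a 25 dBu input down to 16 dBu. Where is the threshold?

Input is 15 dB above T (since output overshoot × R = input overshoot: (16 − T)·2.5 = 25 − T gives T = 10 dBu).
Check: 10 + (25 − 10)/2.5 = 10 + 6 = 16 dBu. ✓

10 dBu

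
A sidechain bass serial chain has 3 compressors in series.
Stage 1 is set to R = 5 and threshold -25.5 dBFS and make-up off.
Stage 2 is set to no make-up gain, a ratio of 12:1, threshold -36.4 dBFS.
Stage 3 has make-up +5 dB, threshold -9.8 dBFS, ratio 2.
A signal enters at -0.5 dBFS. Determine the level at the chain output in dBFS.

Stage 1: -0.5 dBFS is 25 dB over -25.5 dBFS; at 5:1 that becomes 5 dB over, giving -20.5 dBFS.
Stage 2: -20.5 dBFS is 15.9 dB over -36.4 dBFS; at 12:1 that becomes 1.325 dB over, giving -35.075 dBFS.
Stage 3: below threshold (-35.075 ≤ -9.8); passes unchanged; make-up brings it to -30.075 dBFS.

-30.075 dBFS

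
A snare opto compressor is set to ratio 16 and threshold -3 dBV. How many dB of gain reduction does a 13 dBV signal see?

15 dB

The signal is 16 dB above threshold.
After 16:1 compression the overshoot becomes 16/16 = 1 dB.
Gain reduction = 16 − 1 = 15 dB.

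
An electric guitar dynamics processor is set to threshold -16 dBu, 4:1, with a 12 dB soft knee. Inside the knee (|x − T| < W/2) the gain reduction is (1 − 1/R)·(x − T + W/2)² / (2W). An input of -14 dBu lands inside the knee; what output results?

-16 dBu

x − T + W/2 = -14 − (-16) + 6 = 8.
GR = (1 − 1/4) × 8² / 24 = 0.75 × 64 / 24 = 2 dB.
Output = -14 − 2 = -16 dBu.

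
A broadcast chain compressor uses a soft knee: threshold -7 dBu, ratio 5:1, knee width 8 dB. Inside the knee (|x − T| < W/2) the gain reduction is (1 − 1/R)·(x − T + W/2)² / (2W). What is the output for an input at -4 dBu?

-6.45 dBu

x − T + W/2 = -4 − (-7) + 4 = 7.
GR = (1 − 1/5) × 7² / 16 = 0.8 × 49 / 16 = 2.45 dB.
Output = -4 − 2.45 = -6.45 dBu.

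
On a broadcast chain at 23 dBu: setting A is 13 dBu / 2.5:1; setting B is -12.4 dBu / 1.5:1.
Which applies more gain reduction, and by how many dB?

A: GR = 10 − 10/2.5 = 6 dB.
B: GR = 35.4 − 35.4/1.5 = 11.8 dB.
Difference: 5.8 dB in favour of B.

B, by 5.8 dB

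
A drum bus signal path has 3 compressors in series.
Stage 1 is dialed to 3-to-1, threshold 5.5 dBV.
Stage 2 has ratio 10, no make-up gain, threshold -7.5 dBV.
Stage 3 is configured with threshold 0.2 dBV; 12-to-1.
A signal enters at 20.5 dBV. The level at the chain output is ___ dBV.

Stage 1: 15 dB above 5.5 dBV, reduced 3:1 to 5 dB above → 10.5 dBV.
Stage 2: 10.5 dBV is 18 dB over -7.5 dBV; at 10:1 that becomes 1.8 dB over, giving -5.7 dBV.
Stage 3: -5.7 dBV ≤ 0.2 dBV, so stage 3 doesn't engage; output -5.7 dBV.

-5.7 dBV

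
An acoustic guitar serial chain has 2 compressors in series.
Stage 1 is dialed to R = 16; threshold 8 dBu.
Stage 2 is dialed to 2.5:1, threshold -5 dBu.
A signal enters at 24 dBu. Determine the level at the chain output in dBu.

0.6 dBu

Stage 1: 24 dBu is 16 dB over 8 dBu; at 16:1 that becomes 1 dB over, giving 9 dBu.
Stage 2: 14 dB above -5 dBu, reduced 2.5:1 to 5.6 dB above → 0.6 dBu.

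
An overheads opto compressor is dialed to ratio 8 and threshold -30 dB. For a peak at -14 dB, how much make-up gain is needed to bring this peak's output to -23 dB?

The peak compresses to -30 + 16/8 = -28 dB.
To reach -23 dB requires -23 − (-28) = 5 dB of make-up.

5 dB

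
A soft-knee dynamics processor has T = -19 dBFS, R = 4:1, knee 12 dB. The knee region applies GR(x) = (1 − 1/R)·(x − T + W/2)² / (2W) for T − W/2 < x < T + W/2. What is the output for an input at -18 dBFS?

x − T + W/2 = -18 − (-19) + 6 = 7.
GR = (1 − 1/4) × 7² / 24 = 0.75 × 49 / 24 = 1.53125 dB.
Output = -18 − 1.53125 = -19.53125 dBFS.

-19.53125 dBFS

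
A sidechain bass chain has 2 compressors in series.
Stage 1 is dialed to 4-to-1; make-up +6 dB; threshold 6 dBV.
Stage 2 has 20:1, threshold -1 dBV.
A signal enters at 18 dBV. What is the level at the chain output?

-0.2 dBV

Stage 1: overshoot 12 dB → 12/4 = 3 dB → 9 dBV; +6 dB make-up → 15 dBV.
Stage 2: 15 dBV is 16 dB over -1 dBV; at 20:1 that becomes 0.8 dB over, giving -0.2 dBV.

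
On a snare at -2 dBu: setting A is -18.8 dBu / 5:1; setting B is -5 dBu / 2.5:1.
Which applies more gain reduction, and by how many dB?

A, by 11.64 dB

A: overshoot 16.8 dB → output overshoot 3.36 dB → GR 13.44 dB.
B: overshoot 3 dB → output overshoot 1.2 dB → GR 1.8 dB.
A reduces 11.64 dB more.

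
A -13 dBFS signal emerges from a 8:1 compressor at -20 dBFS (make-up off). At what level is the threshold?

-21 dBFS

Gain reduction = -13 − (-20) = 7 dB; output overshoot = GR / (R − 1) = 7 / 7 = 1 dB.
Threshold = output − output overshoot = -20 − 1 = -21 dBFS.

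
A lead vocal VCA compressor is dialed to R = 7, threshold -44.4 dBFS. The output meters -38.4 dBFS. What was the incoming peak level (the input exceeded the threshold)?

The compressed level sits -38.4 − (-44.4) = 6 dB over threshold.
Input overshoot = R × output overshoot = 42 dB → input = -44.4 + 42 = -2.4 dBFS.

-2.4 dBFS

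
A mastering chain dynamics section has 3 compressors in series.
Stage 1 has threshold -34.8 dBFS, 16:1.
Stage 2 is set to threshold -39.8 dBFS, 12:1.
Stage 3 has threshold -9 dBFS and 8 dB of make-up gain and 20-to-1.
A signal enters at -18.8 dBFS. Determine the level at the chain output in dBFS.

-31.3 dBFS

Stage 1: 16 dB above -34.8 dBFS, reduced 16:1 to 1 dB above → -33.8 dBFS.
Stage 2: -33.8 dBFS is 6 dB over -39.8 dBFS; at 12:1 that becomes 0.5 dB over, giving -39.3 dBFS.
Stage 3: below threshold (-39.3 ≤ -9); passes unchanged; make-up brings it to -31.3 dBFS.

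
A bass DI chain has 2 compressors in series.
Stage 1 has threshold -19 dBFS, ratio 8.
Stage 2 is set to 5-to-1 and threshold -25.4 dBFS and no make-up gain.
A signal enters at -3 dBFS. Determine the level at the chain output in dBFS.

-23.72 dBFS

Stage 1: overshoot 16 dB → 16/8 = 2 dB → -17 dBFS.
Stage 2: overshoot 8.4 dB → 8.4/5 = 1.68 dB → -23.72 dBFS.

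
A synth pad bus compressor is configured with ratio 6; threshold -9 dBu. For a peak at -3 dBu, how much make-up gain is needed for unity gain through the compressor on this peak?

The peak compresses to -9 + 6/6 = -8 dBu.
To reach -3 dBu requires -3 − (-8) = 5 dB of make-up.

5 dB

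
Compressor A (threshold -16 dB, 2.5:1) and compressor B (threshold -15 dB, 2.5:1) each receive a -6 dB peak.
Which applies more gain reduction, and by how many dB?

A: GR = 10 − 10/2.5 = 6 dB.
B: GR = 9 − 9/2.5 = 5.4 dB.
A reduces 0.6 dB more.

A, by 0.6 dB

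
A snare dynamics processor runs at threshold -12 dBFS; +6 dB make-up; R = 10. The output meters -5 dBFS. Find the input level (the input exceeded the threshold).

Remove make-up: -5 − 6 = -11 dBFS.
That's 1 dB above the -12 dBFS threshold.
Undo the ratio: input overshoot = 1 × 10 = 10 dB, giving input = -2 dBFS.

-2 dBFS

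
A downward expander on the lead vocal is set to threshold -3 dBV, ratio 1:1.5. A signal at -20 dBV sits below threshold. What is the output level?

-28.5 dBV

Below threshold, a 1:1.5 expander applies gain = (1.5−1)×(T − x) of attenuation.
(1.5−1) × 17 = 8.5 dB, so output = -20 − 8.5 = -28.5 dBV.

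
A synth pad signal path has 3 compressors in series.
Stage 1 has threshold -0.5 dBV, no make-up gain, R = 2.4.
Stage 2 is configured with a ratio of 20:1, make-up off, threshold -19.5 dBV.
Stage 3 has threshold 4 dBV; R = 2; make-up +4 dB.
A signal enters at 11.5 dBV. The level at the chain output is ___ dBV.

Stage 1: overshoot 12 dB → 12/2.4 = 5 dB → 4.5 dBV.
Stage 2: 24 dB above -19.5 dBV, reduced 20:1 to 1.2 dB above → -18.3 dBV.
Stage 3: below threshold (-18.3 ≤ 4); passes unchanged; make-up brings it to -14.3 dBV.

-14.3 dBV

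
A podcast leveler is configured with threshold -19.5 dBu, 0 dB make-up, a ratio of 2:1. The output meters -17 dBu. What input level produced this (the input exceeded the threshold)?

The compressed level sits -17 − (-19.5) = 2.5 dB over threshold.
Undo the ratio: input overshoot = 2.5 × 2 = 5 dB, giving input = -14.5 dBu.

-14.5 dBu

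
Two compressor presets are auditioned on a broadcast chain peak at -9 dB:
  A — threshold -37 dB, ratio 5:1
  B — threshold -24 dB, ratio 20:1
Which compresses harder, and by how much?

A, by 8.15 dB

A: 28 dB over, compressed to 5.6 dB over, so 22.4 dB of GR.
B: 15 dB over, compressed to 0.75 dB over, so 14.25 dB of GR.
A reduces 8.15 dB more.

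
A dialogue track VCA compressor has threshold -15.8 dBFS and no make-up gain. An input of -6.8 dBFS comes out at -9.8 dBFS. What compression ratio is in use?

Input overshoot = -6.8 − (-15.8) = 9 dB; output overshoot = -9.8 − (-15.8) = 6 dB.
Ratio = 9 / 6 = 1.5.

1.5:1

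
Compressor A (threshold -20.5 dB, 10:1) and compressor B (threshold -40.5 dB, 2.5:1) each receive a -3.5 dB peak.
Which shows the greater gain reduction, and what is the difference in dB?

B, by 6.9 dB

A: overshoot 17 dB → output overshoot 1.7 dB → GR 15.3 dB.
B: overshoot 37 dB → output overshoot 14.8 dB → GR 22.2 dB.
B reduces 6.9 dB more.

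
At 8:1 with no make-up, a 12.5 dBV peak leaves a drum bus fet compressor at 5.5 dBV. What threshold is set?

Gain reduction = 12.5 − 5.5 = 7 dB; output overshoot = GR / (R − 1) = 7 / 7 = 1 dB.
Threshold = output − output overshoot = 5.5 − 1 = 4.5 dBV.

4.5 dBV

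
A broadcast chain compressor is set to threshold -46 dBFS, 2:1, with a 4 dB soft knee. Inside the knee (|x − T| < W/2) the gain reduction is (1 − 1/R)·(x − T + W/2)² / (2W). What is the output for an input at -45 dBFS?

x − T + W/2 = -45 − (-46) + 2 = 3.
GR = (1 − 1/2) × 3² / 8 = 0.5 × 9 / 8 = 0.5625 dB.
Output = -45 − 0.5625 = -45.5625 dBFS.

-45.5625 dBFS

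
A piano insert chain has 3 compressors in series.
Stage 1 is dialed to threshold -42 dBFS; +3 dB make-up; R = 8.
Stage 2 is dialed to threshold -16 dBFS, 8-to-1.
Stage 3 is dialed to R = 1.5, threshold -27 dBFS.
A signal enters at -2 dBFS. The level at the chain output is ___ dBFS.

Stage 1: -2 dBFS is 40 dB over -42 dBFS; at 8:1 that becomes 5 dB over, giving -37 dBFS; +3 dB make-up → -34 dBFS.
Stage 2: -34 dBFS is at or below the -16 dBFS threshold — no compression; output -34 dBFS.
Stage 3: below threshold (-34 ≤ -27); passes unchanged; output -34 dBFS.

-34 dBFS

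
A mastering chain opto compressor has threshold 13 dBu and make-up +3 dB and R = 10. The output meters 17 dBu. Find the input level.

23 dBu

Before make-up, the level was 17 − 3 = 14 dBu.
Post-compression overshoot = 14 − 13 = 1 dB.
Input overshoot = R × output overshoot = 10 dB → input = 13 + 10 = 23 dBu.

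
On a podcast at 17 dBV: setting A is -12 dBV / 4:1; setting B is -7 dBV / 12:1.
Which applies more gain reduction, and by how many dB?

B, by 0.25 dB

A: 29 dB over, compressed to 7.25 dB over, so 21.75 dB of GR.
B: 24 dB over, compressed to 2 dB over, so 22 dB of GR.
B reduces 0.25 dB more.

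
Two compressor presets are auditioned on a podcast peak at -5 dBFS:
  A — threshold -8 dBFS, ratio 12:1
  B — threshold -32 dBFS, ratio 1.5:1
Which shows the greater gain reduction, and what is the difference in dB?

A: overshoot 3 dB → output overshoot 0.25 dB → GR 2.75 dB.
B: overshoot 27 dB → output overshoot 18 dB → GR 9 dB.
Difference: 6.25 dB in favour of B.

B, by 6.25 dB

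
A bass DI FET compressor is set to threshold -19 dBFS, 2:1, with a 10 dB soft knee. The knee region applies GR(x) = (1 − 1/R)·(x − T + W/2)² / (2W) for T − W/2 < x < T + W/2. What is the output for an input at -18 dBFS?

-18.9 dBFS

x − T + W/2 = -18 − (-19) + 5 = 6.
GR = (1 − 1/2) × 6² / 20 = 0.5 × 36 / 20 = 0.9 dB.
Output = -18 − 0.9 = -18.9 dBFS.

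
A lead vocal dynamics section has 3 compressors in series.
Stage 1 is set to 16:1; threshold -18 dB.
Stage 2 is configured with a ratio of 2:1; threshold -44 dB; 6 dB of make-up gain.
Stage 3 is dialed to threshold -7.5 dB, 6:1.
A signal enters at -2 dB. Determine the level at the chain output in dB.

-24.5 dB

Stage 1: 16 dB above -18 dB, reduced 16:1 to 1 dB above → -17 dB.
Stage 2: -17 dB is 27 dB over -44 dB; at 2:1 that becomes 13.5 dB over, giving -30.5 dB; +6 dB make-up → -24.5 dB.
Stage 3: -24.5 dB ≤ -7.5 dB, so stage 3 doesn't engage; output -24.5 dB.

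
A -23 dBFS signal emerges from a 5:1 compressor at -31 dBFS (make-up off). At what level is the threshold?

Let T be the threshold. Output overshoot = (input overshoot)/R, so -31 − T = (-23 − T)/5.
5·(-31 − T) = -23 − T → 4·T = -155 − (-23) = -132.
T = -132/4 = -33 dBFS.

-33 dBFS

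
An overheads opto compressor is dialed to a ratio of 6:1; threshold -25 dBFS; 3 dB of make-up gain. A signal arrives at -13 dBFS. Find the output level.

-20 dBFS

Overshoot: -13 − (-25) = 12 dB.
At 6:1 the overshoot is divided by 6, leaving 2 dB above threshold.
That puts the output at -23 dBFS; make-up adds 3 dB, giving -20 dBFS.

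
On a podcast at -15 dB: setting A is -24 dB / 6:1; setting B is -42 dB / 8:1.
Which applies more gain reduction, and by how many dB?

B, by 16.125 dB

A: overshoot 9 dB → output overshoot 1.5 dB → GR 7.5 dB.
B: overshoot 27 dB → output overshoot 3.375 dB → GR 23.625 dB.
Difference: 16.125 dB in favour of B.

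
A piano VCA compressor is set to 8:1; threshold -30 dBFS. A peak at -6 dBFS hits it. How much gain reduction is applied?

-6 dBFS exceeds the threshold by 24 dB.
At 8:1, output sits 24/8 = 3 dB above threshold.
So the signal is attenuated by 24 − 3 = 21 dB.

21 dB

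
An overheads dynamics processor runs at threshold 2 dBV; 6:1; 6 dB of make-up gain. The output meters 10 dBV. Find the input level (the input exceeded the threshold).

Before make-up, the level was 10 − 6 = 4 dBV.
Post-compression overshoot = 4 − 2 = 2 dB.
Undo the ratio: input overshoot = 2 × 6 = 12 dB, giving input = 14 dBV.

14 dBV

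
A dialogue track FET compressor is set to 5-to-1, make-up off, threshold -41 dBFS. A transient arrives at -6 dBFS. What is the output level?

The input is 35 dB above the -41 dBFS threshold.
5:1 compression reduces that to 35/5 = 7 dB over.
So the level is -41 + 7 = -34 dBFS.

-34 dBFS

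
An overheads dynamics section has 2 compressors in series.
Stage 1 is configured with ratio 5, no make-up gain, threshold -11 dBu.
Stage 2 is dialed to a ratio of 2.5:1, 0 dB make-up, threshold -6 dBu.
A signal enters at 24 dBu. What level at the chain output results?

-5.2 dBu

Stage 1: overshoot 35 dB → 35/5 = 7 dB → -4 dBu.
Stage 2: -4 dBu is 2 dB over -6 dBu; at 2.5:1 that becomes 0.8 dB over, giving -5.2 dBu.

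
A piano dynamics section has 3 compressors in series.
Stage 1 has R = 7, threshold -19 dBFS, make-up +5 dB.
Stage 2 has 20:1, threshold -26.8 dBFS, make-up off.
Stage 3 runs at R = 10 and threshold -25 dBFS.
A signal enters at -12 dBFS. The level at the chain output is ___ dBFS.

-26.11 dBFS

Stage 1: overshoot 7 dB → 7/7 = 1 dB → -18 dBFS; +5 dB make-up → -13 dBFS.
Stage 2: -13 dBFS is 13.8 dB over -26.8 dBFS; at 20:1 that becomes 0.69 dB over, giving -26.11 dBFS.
Stage 3: -26.11 dBFS ≤ -25 dBFS, so stage 3 doesn't engage; output -26.11 dBFS.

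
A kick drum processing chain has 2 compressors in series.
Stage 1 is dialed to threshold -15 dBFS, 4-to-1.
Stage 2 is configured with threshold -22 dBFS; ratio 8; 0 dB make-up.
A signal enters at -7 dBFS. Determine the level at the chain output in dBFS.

Stage 1: -7 dBFS is 8 dB over -15 dBFS; at 4:1 that becomes 2 dB over, giving -13 dBFS.
Stage 2: 9 dB above -22 dBFS, reduced 8:1 to 1.125 dB above → -20.875 dBFS.

-20.875 dBFS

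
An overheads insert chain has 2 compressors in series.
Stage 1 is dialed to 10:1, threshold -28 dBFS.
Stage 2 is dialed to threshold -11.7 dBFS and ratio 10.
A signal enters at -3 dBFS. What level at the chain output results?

Stage 1: 25 dB above -28 dBFS, reduced 10:1 to 2.5 dB above → -25.5 dBFS.
Stage 2: -25.5 dBFS is at or below the -11.7 dBFS threshold — no compression; output -25.5 dBFS.

-25.5 dBFS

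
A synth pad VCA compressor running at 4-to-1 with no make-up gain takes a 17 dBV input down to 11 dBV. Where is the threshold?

Gain reduction = 17 − 11 = 6 dB; output overshoot = GR / (R − 1) = 6 / 3 = 2 dB.
Threshold = output − output overshoot = 11 − 2 = 9 dBV.

9 dBV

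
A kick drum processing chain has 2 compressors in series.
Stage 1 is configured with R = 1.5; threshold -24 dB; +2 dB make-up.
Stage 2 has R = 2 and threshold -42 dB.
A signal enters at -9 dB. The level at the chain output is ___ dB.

-27 dB

Stage 1: 15 dB above -24 dB, reduced 1.5:1 to 10 dB above → -14 dB; +2 dB make-up → -12 dB.
Stage 2: overshoot 30 dB → 30/2 = 15 dB → -27 dB.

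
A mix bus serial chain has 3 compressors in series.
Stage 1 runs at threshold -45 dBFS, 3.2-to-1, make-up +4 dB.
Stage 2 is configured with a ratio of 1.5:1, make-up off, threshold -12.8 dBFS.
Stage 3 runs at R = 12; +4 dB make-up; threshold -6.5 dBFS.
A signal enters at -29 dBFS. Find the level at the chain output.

-32 dBFS

Stage 1: -29 dBFS is 16 dB over -45 dBFS; at 3.2:1 that becomes 5 dB over, giving -40 dBFS; +4 dB make-up → -36 dBFS.
Stage 2: -36 dBFS ≤ -12.8 dBFS, so stage 2 doesn't engage; output -36 dBFS.
Stage 3: -36 dBFS ≤ -6.5 dBFS, so stage 3 doesn't engage; make-up brings it to -32 dBFS.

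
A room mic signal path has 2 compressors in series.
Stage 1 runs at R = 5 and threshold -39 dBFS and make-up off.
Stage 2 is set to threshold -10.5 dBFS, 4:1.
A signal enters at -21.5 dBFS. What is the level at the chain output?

Stage 1: 17.5 dB above -39 dBFS, reduced 5:1 to 3.5 dB above → -35.5 dBFS.
Stage 2: -35.5 dBFS ≤ -10.5 dBFS, so stage 2 doesn't engage; output -35.5 dBFS.

-35.5 dBFS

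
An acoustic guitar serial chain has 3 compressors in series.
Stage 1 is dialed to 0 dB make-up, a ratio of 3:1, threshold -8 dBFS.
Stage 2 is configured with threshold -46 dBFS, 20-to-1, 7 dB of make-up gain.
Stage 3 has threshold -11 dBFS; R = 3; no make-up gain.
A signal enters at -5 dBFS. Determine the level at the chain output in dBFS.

-37.05 dBFS

Stage 1: 3 dB above -8 dBFS, reduced 3:1 to 1 dB above → -7 dBFS.
Stage 2: 39 dB above -46 dBFS, reduced 20:1 to 1.95 dB above → -44.05 dBFS; +7 dB make-up → -37.05 dBFS.
Stage 3: -37.05 dBFS ≤ -11 dBFS, so stage 3 doesn't engage; output -37.05 dBFS.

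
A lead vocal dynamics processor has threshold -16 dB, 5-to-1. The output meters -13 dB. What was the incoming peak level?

-1 dB

Post-compression overshoot = -13 − (-16) = 3 dB.
Input overshoot = R × output overshoot = 15 dB → input = -16 + 15 = -1 dB.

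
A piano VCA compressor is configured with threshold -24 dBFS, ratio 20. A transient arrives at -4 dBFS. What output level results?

The input is 20 dB above the -24 dBFS threshold.
The 20 dB excess becomes 1 dB after 20:1 reduction.
Output = -24 + 1 = -23 dBFS.

-23 dBFS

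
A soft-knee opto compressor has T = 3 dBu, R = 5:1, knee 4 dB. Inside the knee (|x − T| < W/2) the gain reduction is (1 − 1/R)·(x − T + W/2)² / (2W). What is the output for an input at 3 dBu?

2.6 dBu

x − T + W/2 = 3 − 3 + 2 = 2.
GR = (1 − 1/5) × 2² / 8 = 0.8 × 4 / 8 = 0.4 dB.
Output = 3 − 0.4 = 2.6 dBu.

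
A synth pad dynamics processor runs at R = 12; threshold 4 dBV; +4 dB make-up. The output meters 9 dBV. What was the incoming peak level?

Before make-up, the level was 9 − 4 = 5 dBV.
That's 1 dB above the 4 dBV threshold.
Before 12:1 compression the overshoot was 1 × 12 = 12 dB, so input = 4 + 12 = 16 dBV.

16 dBV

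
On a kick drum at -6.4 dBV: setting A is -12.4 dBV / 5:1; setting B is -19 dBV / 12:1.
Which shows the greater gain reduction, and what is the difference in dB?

A: GR = 6 − 6/5 = 4.8 dB.
B: GR = 12.6 − 12.6/12 = 11.55 dB.
Difference: 6.75 dB in favour of B.

B, by 6.75 dB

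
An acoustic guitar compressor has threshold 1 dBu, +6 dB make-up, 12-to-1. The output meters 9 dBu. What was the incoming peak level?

Before make-up, the level was 9 − 6 = 3 dBu.
Post-compression overshoot = 3 − 1 = 2 dB.
Input overshoot = R × output overshoot = 24 dB → input = 1 + 24 = 25 dBu.

25 dBu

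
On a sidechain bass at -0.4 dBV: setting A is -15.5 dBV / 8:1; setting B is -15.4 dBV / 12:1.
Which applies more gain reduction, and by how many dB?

B, by 0.5375 dB

A: GR = 15.1 − 15.1/8 = 13.2125 dB.
B: GR = 15 − 15/12 = 13.75 dB.
B reduces 0.5375 dB more.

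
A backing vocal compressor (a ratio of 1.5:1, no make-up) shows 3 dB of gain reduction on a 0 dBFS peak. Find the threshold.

-9 dBFS

Input is 9 dB above T (since output overshoot × R = input overshoot: (-3 − T)·1.5 = 0 − T gives T = -9 dBFS).
Check: -9 + (0 − (-9))/1.5 = -9 + 6 = -3 dBFS. ✓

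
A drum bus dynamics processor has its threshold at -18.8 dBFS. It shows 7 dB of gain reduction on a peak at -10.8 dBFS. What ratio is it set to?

Input overshoot = -10.8 − (-18.8) = 8 dB.
Output overshoot = 8 − 7 = 1 dB.
Ratio = input overshoot / output overshoot = 8 / 1 = 8.

8:1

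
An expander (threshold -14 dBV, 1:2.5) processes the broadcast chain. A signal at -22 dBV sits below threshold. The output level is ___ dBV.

-34 dBV

Below threshold, a 1:2.5 expander applies gain = (2.5−1)×(T − x) of attenuation.
(2.5−1) × 8 = 12 dB, so output = -22 − 12 = -34 dBV.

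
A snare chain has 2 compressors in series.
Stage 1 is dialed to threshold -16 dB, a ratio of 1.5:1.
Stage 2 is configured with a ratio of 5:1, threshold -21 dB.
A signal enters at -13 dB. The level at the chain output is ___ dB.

Stage 1: overshoot 3 dB → 3/1.5 = 2 dB → -14 dB.
Stage 2: 7 dB above -21 dB, reduced 5:1 to 1.4 dB above → -19.6 dB.

-19.6 dB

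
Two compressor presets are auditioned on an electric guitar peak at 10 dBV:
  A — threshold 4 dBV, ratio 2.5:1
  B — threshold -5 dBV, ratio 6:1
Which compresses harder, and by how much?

A: 6 dB over, compressed to 2.4 dB over, so 3.6 dB of GR.
B: 15 dB over, compressed to 2.5 dB over, so 12.5 dB of GR.
B reduces 8.9 dB more.

B, by 8.9 dB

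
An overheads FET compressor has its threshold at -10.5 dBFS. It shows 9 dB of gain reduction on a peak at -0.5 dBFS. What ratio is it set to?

Input overshoot = -0.5 − (-10.5) = 10 dB.
Output overshoot = 10 − 9 = 1 dB.
Ratio = input overshoot / output overshoot = 10 / 1 = 10.

10:1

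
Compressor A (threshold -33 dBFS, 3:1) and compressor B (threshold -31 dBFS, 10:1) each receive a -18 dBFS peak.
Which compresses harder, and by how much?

A: GR = 15 − 15/3 = 10 dB.
B: GR = 13 − 13/10 = 11.7 dB.
Difference: 1.7 dB in favour of B.

B, by 1.7 dB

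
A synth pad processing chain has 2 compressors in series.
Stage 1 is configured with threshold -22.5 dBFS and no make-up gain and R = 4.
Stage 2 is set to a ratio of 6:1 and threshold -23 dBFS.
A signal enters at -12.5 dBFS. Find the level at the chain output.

-22.5 dBFS

Stage 1: 10 dB above -22.5 dBFS, reduced 4:1 to 2.5 dB above → -20 dBFS.
Stage 2: -20 dBFS is 3 dB over -23 dBFS; at 6:1 that becomes 0.5 dB over, giving -22.5 dBFS.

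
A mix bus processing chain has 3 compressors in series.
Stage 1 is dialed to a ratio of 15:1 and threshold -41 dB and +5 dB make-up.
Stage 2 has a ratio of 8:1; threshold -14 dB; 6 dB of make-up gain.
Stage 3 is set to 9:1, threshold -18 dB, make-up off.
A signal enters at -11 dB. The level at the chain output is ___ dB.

Stage 1: overshoot 30 dB → 30/15 = 2 dB → -39 dB; +5 dB make-up → -34 dB.
Stage 2: -34 dB is at or below the -14 dB threshold — no compression; make-up brings it to -28 dB.
Stage 3: -28 dB ≤ -18 dB, so stage 3 doesn't engage; output -28 dB.

-28 dB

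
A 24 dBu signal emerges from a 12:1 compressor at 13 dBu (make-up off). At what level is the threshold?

12 dBu

Gain reduction = 24 − 13 = 11 dB; output overshoot = GR / (R − 1) = 11 / 11 = 1 dB.
Threshold = output − output overshoot = 13 − 1 = 12 dBu.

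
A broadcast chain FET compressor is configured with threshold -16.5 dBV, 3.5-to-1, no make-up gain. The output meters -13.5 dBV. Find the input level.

That's 3 dB above the -16.5 dBV threshold.
Before 3.5:1 compression the overshoot was 3 × 3.5 = 10.5 dB, so input = -16.5 + 10.5 = -6 dBV.

-6 dBV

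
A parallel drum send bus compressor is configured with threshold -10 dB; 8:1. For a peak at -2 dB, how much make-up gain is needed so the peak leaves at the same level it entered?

7 dB

Overshoot 8 dB → 8/8 = 1 dB after compression, so the compressed level is -10 + 1 = -9 dB.
Make-up = target − compressed = -2 − (-9) = 7 dB.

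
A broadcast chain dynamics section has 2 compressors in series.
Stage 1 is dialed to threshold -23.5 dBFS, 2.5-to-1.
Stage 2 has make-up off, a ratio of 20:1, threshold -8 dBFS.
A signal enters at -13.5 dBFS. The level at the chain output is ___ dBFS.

-19.5 dBFS

Stage 1: overshoot 10 dB → 10/2.5 = 4 dB → -19.5 dBFS.
Stage 2: -19.5 dBFS is at or below the -8 dBFS threshold — no compression; output -19.5 dBFS.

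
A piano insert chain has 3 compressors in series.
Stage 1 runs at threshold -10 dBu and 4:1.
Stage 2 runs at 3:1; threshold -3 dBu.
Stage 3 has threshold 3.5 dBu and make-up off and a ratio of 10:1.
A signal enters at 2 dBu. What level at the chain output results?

-7 dBu

Stage 1: 2 dBu is 12 dB over -10 dBu; at 4:1 that becomes 3 dB over, giving -7 dBu.
Stage 2: -7 dBu ≤ -3 dBu, so stage 2 doesn't engage; output -7 dBu.
Stage 3: below threshold (-7 ≤ 3.5); passes unchanged; output -7 dBu.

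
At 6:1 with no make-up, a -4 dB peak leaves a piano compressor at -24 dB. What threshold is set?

-28 dB

Let T be the threshold. Output overshoot = (input overshoot)/R, so -24 − T = (-4 − T)/6.
6·(-24 − T) = -4 − T → 5·T = -144 − (-4) = -140.
T = -140/5 = -28 dB.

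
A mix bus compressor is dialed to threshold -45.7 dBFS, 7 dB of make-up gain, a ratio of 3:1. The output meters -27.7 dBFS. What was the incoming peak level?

-12.7 dBFS

Before make-up, the level was -27.7 − 7 = -34.7 dBFS.
That's 11 dB above the -45.7 dBFS threshold.
Input overshoot = R × output overshoot = 33 dB → input = -45.7 + 33 = -12.7 dBFS.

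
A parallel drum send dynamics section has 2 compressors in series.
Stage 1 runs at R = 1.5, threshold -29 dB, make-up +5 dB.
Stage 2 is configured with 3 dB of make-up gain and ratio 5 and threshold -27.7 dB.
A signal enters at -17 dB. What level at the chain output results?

-22.36 dB

Stage 1: -17 dB is 12 dB over -29 dB; at 1.5:1 that becomes 8 dB over, giving -21 dB; +5 dB make-up → -16 dB.
Stage 2: 11.7 dB above -27.7 dB, reduced 5:1 to 2.34 dB above → -25.36 dB; +3 dB make-up → -22.36 dB.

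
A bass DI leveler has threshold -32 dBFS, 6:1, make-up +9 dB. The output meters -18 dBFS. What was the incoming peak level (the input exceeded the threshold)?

-2 dBFS

Remove make-up: -18 − 9 = -27 dBFS.
That's 5 dB above the -32 dBFS threshold.
Before 6:1 compression the overshoot was 5 × 6 = 30 dB, so input = -32 + 30 = -2 dBFS.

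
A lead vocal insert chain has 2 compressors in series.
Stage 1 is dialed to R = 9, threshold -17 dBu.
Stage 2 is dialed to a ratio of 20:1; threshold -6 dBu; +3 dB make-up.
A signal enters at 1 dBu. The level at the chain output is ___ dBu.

-12 dBu

Stage 1: 18 dB above -17 dBu, reduced 9:1 to 2 dB above → -15 dBu.
Stage 2: -15 dBu is at or below the -6 dBu threshold — no compression; make-up brings it to -12 dBu.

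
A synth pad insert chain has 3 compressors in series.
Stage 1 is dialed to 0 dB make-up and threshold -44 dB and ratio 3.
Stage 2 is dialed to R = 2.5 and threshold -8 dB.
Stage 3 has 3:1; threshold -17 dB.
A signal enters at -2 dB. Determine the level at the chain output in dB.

Stage 1: 42 dB above -44 dB, reduced 3:1 to 14 dB above → -30 dB.
Stage 2: -30 dB ≤ -8 dB, so stage 2 doesn't engage; output -30 dB.
Stage 3: below threshold (-30 ≤ -17); passes unchanged; output -30 dB.

-30 dB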